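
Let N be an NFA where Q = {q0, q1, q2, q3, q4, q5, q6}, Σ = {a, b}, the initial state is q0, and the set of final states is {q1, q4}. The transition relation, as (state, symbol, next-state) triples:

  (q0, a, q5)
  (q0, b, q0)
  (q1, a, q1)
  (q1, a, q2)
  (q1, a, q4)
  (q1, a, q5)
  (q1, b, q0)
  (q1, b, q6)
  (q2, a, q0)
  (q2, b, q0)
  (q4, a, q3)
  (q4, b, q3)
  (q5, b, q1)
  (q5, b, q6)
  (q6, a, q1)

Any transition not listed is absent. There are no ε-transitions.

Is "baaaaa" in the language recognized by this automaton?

Start in {q0}.
Read 'b': q0→{q0}; now {q0}.
Read 'a': q0→{q5}; now {q5}.
Read 'a': q5→∅; now ∅.
The set is empty and remains empty for the remaining 3 symbols.
The final set ∅ contains no accepting state.

No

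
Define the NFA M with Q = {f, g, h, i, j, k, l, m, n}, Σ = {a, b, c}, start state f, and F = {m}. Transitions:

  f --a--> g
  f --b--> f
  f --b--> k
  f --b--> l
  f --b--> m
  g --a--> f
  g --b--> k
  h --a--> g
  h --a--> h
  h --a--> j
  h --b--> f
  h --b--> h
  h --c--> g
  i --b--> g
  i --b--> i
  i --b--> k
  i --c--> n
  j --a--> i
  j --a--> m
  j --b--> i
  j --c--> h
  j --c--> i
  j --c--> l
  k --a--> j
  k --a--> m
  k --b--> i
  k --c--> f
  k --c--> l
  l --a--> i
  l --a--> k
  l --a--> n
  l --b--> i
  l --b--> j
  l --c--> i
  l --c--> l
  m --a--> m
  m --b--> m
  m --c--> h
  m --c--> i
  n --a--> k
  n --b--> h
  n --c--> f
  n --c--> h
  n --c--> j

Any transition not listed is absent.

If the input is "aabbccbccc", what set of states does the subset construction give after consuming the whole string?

{f, g, h, i, j, l, n}

Start in {f}.
Read 'a': f→{g}; now {g}.
Read 'a': g→{f}; now {f}.
Read 'b': f→{f, k, l, m}; now {f, k, l, m}.
Read 'b': f→{f, k, l, m}, k→{i}, l→{i, j}, m→{m}; now {f, i, j, k, l, m}.
Read 'c': f→∅, i→{n}, j→{h, i, l}, k→{f, l}, l→{i, l}, m→{h, i}; now {f, h, i, l, n}.
Read 'c': f→∅, h→{g}, i→{n}, l→{i, l}, n→{f, h, j}; now {f, g, h, i, j, l, n}.
Read 'b': f→{f, k, l, m}, g→{k}, h→{f, h}, i→{g, i, k}, j→{i}, l→{i, j}, n→{h}; now {f, g, h, i, j, k, l, m}.
Read 'c': f→∅, g→∅, h→{g}, i→{n}, j→{h, i, l}, k→{f, l}, l→{i, l}, m→{h, i}; now {f, g, h, i, l, n}.
Read 'c': f→∅, g→∅, h→{g}, i→{n}, l→{i, l}, n→{f, h, j}; now {f, g, h, i, j, l, n}.
Read 'c': f→∅, g→∅, h→{g}, i→{n}, j→{h, i, l}, l→{i, l}, n→{f, h, j}; now {f, g, h, i, j, l, n}.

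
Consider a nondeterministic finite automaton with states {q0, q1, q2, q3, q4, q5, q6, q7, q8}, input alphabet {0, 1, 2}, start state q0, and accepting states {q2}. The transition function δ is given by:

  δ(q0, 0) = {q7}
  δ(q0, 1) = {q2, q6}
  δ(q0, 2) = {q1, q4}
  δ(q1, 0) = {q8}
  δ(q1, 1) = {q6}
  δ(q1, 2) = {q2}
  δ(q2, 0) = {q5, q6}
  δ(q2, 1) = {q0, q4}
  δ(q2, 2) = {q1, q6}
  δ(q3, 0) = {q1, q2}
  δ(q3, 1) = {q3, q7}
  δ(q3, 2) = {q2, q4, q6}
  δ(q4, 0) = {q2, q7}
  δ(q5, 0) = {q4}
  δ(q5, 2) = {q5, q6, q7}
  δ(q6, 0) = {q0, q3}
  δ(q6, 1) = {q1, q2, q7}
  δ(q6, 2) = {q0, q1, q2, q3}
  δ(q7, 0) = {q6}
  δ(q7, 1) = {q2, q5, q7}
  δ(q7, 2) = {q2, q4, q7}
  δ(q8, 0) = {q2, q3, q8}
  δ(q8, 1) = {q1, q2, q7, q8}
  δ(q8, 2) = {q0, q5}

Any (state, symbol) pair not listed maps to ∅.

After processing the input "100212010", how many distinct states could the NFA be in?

Start in {q0}.
Read '1': {q0} → {q2, q6}.
Read '0': {q2, q6} → {q0, q3, q5, q6}.
Read '0': {q0, q3, q5, q6} → {q0, q1, q2, q3, q4, q7}.
Read '2': {q0, q1, q2, q3, q4, q7} → {q1, q2, q4, q6, q7}.
Read '1': {q1, q2, q4, q6, q7} → {q0, q1, q2, q4, q5, q6, q7}.
Read '2': {q0, q1, q2, q4, q5, q6, q7} → {q0, q1, q2, q3, q4, q5, q6, q7}.
Read '0': {q0, q1, q2, q3, q4, q5, q6, q7} → {q0, q1, q2, q3, q4, q5, q6, q7, q8}.
Read '1': {q0, q1, q2, q3, q4, q5, q6, q7, q8} → {q0, q1, q2, q3, q4, q5, q6, q7, q8}.
Read '0': {q0, q1, q2, q3, q4, q5, q6, q7, q8} → {q0, q1, q2, q3, q4, q5, q6, q7, q8}.
That set has 9 states.

9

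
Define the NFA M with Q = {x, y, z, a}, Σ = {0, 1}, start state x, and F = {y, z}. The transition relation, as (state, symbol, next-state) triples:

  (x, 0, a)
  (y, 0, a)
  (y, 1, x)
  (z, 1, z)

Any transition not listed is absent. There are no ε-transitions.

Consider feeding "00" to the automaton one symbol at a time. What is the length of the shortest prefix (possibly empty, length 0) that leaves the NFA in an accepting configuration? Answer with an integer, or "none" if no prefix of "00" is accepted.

Start in {x}.
Read '0': x→{a}; now {a}.
Read '0': a→∅; now ∅.
No reachable set along the way intersects F.

none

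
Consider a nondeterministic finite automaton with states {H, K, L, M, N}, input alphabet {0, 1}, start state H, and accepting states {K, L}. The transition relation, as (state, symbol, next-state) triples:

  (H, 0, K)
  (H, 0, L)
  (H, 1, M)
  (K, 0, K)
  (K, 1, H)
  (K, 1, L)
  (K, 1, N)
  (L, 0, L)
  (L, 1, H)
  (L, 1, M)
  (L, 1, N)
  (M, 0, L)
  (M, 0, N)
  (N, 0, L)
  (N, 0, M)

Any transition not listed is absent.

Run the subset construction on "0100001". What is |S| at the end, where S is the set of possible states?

Start in {H}.
Read '0': {H} → {K, L}.
Read '1': {K, L} → {H, L, M, N}.
Read '0': {H, L, M, N} → {K, L, M, N}.
Read '0': {K, L, M, N} → {K, L, M, N}.
Read '0': {K, L, M, N} → {K, L, M, N}.
Read '0': {K, L, M, N} → {K, L, M, N}.
Read '1': {K, L, M, N} → {H, L, M, N}.
That set has 4 states.

4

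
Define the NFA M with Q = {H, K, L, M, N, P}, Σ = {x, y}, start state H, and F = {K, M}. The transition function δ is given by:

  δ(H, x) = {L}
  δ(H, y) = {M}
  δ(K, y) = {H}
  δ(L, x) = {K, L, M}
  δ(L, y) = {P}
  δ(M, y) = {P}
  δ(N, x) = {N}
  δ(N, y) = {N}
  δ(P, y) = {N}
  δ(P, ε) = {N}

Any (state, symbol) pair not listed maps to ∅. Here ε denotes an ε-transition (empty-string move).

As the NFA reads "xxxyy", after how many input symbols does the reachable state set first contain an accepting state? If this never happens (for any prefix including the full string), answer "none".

2

Start in {H}.
Read 'x': H→{L}; now {L}.
Read 'x': L→{K, L, M}; now {K, L, M}.
None of the earlier sets intersect F, but {K, L, M} does.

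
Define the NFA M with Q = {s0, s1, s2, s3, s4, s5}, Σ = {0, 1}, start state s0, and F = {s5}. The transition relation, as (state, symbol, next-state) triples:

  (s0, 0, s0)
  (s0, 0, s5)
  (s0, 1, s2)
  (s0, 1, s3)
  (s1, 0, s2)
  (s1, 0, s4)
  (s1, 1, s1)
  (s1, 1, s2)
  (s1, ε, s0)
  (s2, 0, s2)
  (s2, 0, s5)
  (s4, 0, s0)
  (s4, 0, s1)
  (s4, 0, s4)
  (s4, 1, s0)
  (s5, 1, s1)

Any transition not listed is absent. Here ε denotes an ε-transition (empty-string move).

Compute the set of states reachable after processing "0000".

Start in {s0}.
Read '0': {s0} → {s0, s5}.
Read '0': {s0, s5} → {s0, s5}.
Read '0': {s0, s5} → {s0, s5}.
Read '0': {s0, s5} → {s0, s5}.

{s0, s5}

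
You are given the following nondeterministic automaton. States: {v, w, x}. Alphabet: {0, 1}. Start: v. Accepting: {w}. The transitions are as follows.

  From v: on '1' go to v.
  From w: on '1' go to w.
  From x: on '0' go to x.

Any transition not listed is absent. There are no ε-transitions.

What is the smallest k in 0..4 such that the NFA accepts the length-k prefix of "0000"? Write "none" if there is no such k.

Start in {v}.
Read '0': v→∅; now ∅.
The set is empty and remains empty for the remaining 3 symbols.
No reachable set along the way intersects F.

none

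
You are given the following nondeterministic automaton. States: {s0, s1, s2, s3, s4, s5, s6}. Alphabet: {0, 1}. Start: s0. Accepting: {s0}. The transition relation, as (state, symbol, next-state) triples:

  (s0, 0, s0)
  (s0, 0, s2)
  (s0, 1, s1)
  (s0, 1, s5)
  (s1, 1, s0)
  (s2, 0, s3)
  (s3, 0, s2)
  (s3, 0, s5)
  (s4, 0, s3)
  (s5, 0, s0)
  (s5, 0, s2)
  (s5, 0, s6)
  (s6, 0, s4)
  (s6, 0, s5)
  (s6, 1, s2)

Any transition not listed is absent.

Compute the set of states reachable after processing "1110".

{s0, s2, s6}

Start in {s0}.
Read '1': s0→{s1, s5}; now {s1, s5}.
Read '1': s1→{s0}, s5→∅; now {s0}.
Read '1': s0→{s1, s5}; now {s1, s5}.
Read '0': s1→∅, s5→{s0, s2, s6}; now {s0, s2, s6}.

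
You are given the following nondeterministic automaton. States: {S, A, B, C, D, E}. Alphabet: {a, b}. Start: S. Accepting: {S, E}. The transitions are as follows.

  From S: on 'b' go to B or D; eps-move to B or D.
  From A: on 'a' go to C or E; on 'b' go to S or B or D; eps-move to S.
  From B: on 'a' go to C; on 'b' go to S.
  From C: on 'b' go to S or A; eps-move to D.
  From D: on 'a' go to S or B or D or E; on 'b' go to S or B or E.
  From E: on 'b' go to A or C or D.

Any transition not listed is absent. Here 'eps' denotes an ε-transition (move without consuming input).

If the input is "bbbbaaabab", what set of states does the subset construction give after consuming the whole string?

{S, A, B, C, D, E}

Start: ε-closure({S}) = {S, B, D}.
Read 'b': {S, B, D} → {S, B, D, E}.
Read 'b': {S, B, D, E} → {S, A, B, C, D, E}.
Read 'b': {S, A, B, C, D, E} → {S, A, B, C, D, E}.
Read 'b': {S, A, B, C, D, E} → {S, A, B, C, D, E}.
Read 'a': {S, A, B, C, D, E} → {S, B, C, D, E}.
Read 'a': {S, B, C, D, E} → {S, B, C, D, E}.
Read 'a': {S, B, C, D, E} → {S, B, C, D, E}.
Read 'b': {S, B, C, D, E} → {S, A, B, C, D, E}.
Read 'a': {S, A, B, C, D, E} → {S, B, C, D, E}.
Read 'b': {S, B, C, D, E} → {S, A, B, C, D, E}.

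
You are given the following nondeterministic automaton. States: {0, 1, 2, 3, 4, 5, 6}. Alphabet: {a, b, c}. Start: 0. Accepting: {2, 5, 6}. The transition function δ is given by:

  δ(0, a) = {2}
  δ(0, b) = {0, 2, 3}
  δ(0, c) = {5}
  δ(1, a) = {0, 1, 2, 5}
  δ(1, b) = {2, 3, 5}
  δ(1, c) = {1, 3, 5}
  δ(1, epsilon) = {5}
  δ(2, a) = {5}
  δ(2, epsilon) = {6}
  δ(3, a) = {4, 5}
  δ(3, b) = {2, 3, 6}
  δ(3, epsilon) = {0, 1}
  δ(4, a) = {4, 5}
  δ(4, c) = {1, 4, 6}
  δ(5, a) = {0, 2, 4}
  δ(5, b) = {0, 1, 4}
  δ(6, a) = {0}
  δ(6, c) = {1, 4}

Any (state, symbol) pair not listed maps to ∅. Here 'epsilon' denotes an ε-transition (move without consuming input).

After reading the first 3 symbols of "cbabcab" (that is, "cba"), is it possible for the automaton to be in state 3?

Start in {0}.
Read 'c': 0→{5}; now {5}.
Read 'b': 5→{0, 1, 4}; union {0, 1, 4}; ε-closure = {0, 1, 4, 5}.
Read 'a': 0→{2}, 1→{0, 1, 2, 5}, 4→{4, 5}, 5→{0, 2, 4}; union {0, 1, 2, 4, 5}; ε-closure = {0, 1, 2, 4, 5, 6}.
State 3 is not in {0, 1, 2, 4, 5, 6}.

No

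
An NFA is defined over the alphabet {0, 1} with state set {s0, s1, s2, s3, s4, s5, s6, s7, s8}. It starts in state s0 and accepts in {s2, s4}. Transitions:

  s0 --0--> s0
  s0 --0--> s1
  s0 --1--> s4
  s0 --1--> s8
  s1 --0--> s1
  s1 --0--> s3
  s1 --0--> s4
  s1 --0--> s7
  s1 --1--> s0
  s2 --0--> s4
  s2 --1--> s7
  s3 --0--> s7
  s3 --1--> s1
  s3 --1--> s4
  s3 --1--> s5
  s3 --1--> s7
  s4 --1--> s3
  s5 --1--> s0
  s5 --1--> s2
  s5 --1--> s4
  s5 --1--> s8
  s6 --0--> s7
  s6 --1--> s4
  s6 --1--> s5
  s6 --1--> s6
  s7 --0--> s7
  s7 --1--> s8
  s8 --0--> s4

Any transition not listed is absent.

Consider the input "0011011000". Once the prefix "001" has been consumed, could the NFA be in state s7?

Start in {s0}.
Read '0': {s0} → {s0, s1}.
Read '0': {s0, s1} → {s0, s1, s3, s4, s7}.
Read '1': {s0, s1, s3, s4, s7} → {s0, s1, s3, s4, s5, s7, s8}.
State s7 is in {s0, s1, s3, s4, s5, s7, s8}.

Yes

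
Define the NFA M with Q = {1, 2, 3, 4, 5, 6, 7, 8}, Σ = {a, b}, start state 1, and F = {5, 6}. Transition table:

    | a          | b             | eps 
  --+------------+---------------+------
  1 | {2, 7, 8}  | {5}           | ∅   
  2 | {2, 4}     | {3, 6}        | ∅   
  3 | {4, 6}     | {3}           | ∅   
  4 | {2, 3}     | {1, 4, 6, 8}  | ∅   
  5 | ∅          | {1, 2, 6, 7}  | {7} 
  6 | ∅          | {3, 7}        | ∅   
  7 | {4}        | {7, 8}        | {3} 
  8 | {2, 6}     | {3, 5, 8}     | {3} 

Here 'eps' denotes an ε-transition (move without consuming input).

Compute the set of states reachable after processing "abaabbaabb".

Start in {1}.
Read 'a': 1→{2, 7, 8}; union {2, 7, 8}; ε-closure = {2, 3, 7, 8}.
Read 'b': 2→{3, 6}, 3→{3}, 7→{7, 8}, 8→{3, 5, 8}; now {3, 5, 6, 7, 8}.
Read 'a': 3→{4, 6}, 5→∅, 6→∅, 7→{4}, 8→{2, 6}; now {2, 4, 6}.
Read 'a': 2→{2, 4}, 4→{2, 3}, 6→∅; now {2, 3, 4}.
Read 'b': 2→{3, 6}, 3→{3}, 4→{1, 4, 6, 8}; now {1, 3, 4, 6, 8}.
Read 'b': 1→{5}, 3→{3}, 4→{1, 4, 6, 8}, 6→{3, 7}, 8→{3, 5, 8}; now {1, 3, 4, 5, 6, 7, 8}.
Read 'a': 1→{2, 7, 8}, 3→{4, 6}, 4→{2, 3}, 5→∅, 6→∅, 7→{4}, 8→{2, 6}; now {2, 3, 4, 6, 7, 8}.
Read 'a': 2→{2, 4}, 3→{4, 6}, 4→{2, 3}, 6→∅, 7→{4}, 8→{2, 6}; now {2, 3, 4, 6}.
Read 'b': 2→{3, 6}, 3→{3}, 4→{1, 4, 6, 8}, 6→{3, 7}; now {1, 3, 4, 6, 7, 8}.
Read 'b': 1→{5}, 3→{3}, 4→{1, 4, 6, 8}, 6→{3, 7}, 7→{7, 8}, 8→{3, 5, 8}; now {1, 3, 4, 5, 6, 7, 8}.

{1, 3, 4, 5, 6, 7, 8}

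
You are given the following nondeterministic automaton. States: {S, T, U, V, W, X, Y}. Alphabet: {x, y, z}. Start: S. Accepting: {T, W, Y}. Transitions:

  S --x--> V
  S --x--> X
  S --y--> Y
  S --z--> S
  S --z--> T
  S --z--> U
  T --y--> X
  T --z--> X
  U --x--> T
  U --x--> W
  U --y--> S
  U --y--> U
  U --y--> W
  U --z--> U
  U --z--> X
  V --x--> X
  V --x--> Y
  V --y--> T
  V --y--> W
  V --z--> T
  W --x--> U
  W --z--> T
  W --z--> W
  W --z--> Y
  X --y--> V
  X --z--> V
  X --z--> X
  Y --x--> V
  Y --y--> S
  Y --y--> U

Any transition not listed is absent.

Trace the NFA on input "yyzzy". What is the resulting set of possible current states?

Start in {S}.
Read 'y': S→{Y}; now {Y}.
Read 'y': Y→{S, U}; now {S, U}.
Read 'z': S→{S, T, U}, U→{U, X}; now {S, T, U, X}.
Read 'z': S→{S, T, U}, T→{X}, U→{U, X}, X→{V, X}; now {S, T, U, V, X}.
Read 'y': S→{Y}, T→{X}, U→{S, U, W}, V→{T, W}, X→{V}; now {S, T, U, V, W, X, Y}.

{S, T, U, V, W, X, Y}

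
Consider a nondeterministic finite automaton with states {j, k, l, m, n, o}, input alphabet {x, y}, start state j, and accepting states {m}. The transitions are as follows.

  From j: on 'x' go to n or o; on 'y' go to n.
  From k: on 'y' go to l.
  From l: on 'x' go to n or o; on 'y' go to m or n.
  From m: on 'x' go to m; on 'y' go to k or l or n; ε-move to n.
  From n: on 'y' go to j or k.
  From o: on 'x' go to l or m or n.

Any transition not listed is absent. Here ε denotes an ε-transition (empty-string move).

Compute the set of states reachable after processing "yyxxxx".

{l, m, n}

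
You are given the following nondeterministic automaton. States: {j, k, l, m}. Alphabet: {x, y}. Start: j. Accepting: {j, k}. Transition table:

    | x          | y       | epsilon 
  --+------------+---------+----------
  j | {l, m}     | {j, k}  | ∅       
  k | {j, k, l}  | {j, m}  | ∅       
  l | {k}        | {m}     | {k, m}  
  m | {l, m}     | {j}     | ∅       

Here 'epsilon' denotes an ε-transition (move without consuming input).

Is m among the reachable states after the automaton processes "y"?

Start in {j}.
Read 'y': {j} → {j, k}.
State m is not in {j, k}.

No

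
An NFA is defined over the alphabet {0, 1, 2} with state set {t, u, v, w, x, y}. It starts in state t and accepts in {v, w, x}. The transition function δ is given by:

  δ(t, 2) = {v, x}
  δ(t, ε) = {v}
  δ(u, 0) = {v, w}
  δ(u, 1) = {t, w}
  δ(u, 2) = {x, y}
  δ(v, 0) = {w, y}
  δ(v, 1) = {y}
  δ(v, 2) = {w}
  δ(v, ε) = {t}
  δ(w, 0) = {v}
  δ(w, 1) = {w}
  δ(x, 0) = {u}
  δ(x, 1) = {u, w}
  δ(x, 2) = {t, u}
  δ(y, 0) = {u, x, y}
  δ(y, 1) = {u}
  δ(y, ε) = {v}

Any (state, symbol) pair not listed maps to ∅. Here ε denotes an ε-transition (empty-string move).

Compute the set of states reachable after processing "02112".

Start: ε-closure({t}) = {t, v}.
Read '0': t→∅, v→{w, y}; union {w, y}; ε-closure = {t, v, w, y}.
Read '2': t→{v, x}, v→{w}, w→∅, y→∅; union {v, w, x}; ε-closure = {t, v, w, x}.
Read '1': t→∅, v→{y}, w→{w}, x→{u, w}; union {u, w, y}; ε-closure = {t, u, v, w, y}.
Read '1': t→∅, u→{t, w}, v→{y}, w→{w}, y→{u}; union {t, u, w, y}; ε-closure = {t, u, v, w, y}.
Read '2': t→{v, x}, u→{x, y}, v→{w}, w→∅, y→∅; union {v, w, x, y}; ε-closure = {t, v, w, x, y}.

{t, v, w, x, y}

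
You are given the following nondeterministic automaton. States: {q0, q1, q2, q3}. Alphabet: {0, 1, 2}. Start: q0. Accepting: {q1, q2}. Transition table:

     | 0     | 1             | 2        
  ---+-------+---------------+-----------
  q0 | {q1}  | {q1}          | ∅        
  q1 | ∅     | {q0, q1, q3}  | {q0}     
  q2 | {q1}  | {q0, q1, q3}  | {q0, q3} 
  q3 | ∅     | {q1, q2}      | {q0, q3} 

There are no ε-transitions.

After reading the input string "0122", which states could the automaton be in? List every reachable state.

{q0, q3}

Start in {q0}.
Read '0': {q0} → {q1}.
Read '1': {q1} → {q0, q1, q3}.
Read '2': {q0, q1, q3} → {q0, q3}.
Read '2': {q0, q3} → {q0, q3}.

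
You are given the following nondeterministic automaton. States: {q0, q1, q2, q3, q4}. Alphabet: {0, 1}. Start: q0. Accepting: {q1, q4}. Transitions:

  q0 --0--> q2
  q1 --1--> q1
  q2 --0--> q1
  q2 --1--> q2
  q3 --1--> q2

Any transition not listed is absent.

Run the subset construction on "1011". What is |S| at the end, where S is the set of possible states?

Start in {q0}.
Read '1': q0→∅; now ∅.
The set is empty and remains empty for the remaining 3 symbols.
That set has 0 states.

0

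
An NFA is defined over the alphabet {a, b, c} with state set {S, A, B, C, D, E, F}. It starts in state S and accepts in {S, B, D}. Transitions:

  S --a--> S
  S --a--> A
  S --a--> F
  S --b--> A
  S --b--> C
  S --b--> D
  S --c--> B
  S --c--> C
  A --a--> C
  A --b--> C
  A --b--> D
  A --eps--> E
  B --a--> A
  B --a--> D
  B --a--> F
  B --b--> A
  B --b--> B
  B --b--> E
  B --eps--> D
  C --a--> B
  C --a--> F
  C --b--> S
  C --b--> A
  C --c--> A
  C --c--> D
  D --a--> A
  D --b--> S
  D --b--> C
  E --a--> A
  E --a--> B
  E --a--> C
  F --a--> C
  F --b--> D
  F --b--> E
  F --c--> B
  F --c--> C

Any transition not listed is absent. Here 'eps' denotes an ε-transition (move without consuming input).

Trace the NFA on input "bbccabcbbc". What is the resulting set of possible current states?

{A, B, C, D, E}

Start in {S}.
Read 'b': S→{A, C, D}; union {A, C, D}; ε-closure = {A, C, D, E}.
Read 'b': A→{C, D}, C→{S, A}, D→{S, C}, E→∅; union {S, A, C, D}; ε-closure = {S, A, C, D, E}.
Read 'c': S→{B, C}, A→∅, C→{A, D}, D→∅, E→∅; union {A, B, C, D}; ε-closure = {A, B, C, D, E}.
Read 'c': A→∅, B→∅, C→{A, D}, D→∅, E→∅; union {A, D}; ε-closure = {A, D, E}.
Read 'a': A→{C}, D→{A}, E→{A, B, C}; union {A, B, C}; ε-closure = {A, B, C, D, E}.
Read 'b': A→{C, D}, B→{A, B, E}, C→{S, A}, D→{S, C}, E→∅; now {S, A, B, C, D, E}.
Read 'c': S→{B, C}, A→∅, B→∅, C→{A, D}, D→∅, E→∅; union {A, B, C, D}; ε-closure = {A, B, C, D, E}.
Read 'b': A→{C, D}, B→{A, B, E}, C→{S, A}, D→{S, C}, E→∅; now {S, A, B, C, D, E}.
Read 'b': S→{A, C, D}, A→{C, D}, B→{A, B, E}, C→{S, A}, D→{S, C}, E→∅; now {S, A, B, C, D, E}.
Read 'c': S→{B, C}, A→∅, B→∅, C→{A, D}, D→∅, E→∅; union {A, B, C, D}; ε-closure = {A, B, C, D, E}.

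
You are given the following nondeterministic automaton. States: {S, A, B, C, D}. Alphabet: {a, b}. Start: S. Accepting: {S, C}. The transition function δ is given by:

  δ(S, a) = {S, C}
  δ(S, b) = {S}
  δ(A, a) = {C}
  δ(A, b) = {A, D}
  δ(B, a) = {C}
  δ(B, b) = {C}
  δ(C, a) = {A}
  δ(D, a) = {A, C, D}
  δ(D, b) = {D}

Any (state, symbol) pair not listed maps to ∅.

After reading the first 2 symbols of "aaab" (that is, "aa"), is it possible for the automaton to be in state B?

No

Start in {S}.
Read 'a': {S} → {S, C}.
Read 'a': {S, C} → {S, A, C}.
State B is not in {S, A, C}.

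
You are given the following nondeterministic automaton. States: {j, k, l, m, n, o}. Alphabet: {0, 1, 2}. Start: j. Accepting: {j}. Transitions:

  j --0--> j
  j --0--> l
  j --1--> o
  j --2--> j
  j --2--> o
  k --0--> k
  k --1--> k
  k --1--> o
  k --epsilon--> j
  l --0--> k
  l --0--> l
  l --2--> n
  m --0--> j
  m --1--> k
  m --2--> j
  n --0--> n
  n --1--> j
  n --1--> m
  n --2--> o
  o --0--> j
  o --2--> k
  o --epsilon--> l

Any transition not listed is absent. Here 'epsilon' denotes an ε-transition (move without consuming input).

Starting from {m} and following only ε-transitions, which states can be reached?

Begin with {m}.
No ε-moves leave this set, so the closure equals the set itself.

{m}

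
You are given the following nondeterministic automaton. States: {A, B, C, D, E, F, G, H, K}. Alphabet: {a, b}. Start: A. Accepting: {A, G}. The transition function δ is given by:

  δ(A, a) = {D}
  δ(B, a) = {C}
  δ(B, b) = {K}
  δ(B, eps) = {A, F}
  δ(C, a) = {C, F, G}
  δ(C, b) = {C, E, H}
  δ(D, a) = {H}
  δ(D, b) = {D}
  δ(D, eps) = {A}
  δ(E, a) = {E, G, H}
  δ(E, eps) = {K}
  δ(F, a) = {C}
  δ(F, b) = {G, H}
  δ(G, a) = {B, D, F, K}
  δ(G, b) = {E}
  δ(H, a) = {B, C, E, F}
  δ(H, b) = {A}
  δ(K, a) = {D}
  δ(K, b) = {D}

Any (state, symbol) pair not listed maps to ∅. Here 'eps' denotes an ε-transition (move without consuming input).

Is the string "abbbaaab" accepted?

Start in {A}.
Read 'a': {A} → {A, D}.
Read 'b': {A, D} → {A, D}.
Read 'b': {A, D} → {A, D}.
Read 'b': {A, D} → {A, D}.
Read 'a': {A, D} → {A, D, H}.
Read 'a': {A, D, H} → {A, B, C, D, E, F, H, K}.
Read 'a': {A, B, C, D, E, F, H, K} → {A, B, C, D, E, F, G, H, K}.
Read 'b': {A, B, C, D, E, F, G, H, K} → {A, C, D, E, G, H, K}.
The final set {A, C, D, E, G, H, K} contains the accepting states A, G.

Yes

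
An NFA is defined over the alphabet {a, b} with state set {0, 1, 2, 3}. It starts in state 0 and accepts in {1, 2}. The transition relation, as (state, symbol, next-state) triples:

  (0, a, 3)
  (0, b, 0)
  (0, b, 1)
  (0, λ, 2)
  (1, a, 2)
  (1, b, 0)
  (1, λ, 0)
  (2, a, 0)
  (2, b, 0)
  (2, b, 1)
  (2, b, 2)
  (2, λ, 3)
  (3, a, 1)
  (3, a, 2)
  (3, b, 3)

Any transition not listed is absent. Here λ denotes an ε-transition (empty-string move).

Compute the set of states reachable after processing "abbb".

Start: ε-closure({0}) = {0, 2, 3}.
Read 'a': 0→{3}, 2→{0}, 3→{1, 2}; now {0, 1, 2, 3}.
Read 'b': 0→{0, 1}, 1→{0}, 2→{0, 1, 2}, 3→{3}; now {0, 1, 2, 3}.
Read 'b': 0→{0, 1}, 1→{0}, 2→{0, 1, 2}, 3→{3}; now {0, 1, 2, 3}.
Read 'b': 0→{0, 1}, 1→{0}, 2→{0, 1, 2}, 3→{3}; now {0, 1, 2, 3}.

{0, 1, 2, 3}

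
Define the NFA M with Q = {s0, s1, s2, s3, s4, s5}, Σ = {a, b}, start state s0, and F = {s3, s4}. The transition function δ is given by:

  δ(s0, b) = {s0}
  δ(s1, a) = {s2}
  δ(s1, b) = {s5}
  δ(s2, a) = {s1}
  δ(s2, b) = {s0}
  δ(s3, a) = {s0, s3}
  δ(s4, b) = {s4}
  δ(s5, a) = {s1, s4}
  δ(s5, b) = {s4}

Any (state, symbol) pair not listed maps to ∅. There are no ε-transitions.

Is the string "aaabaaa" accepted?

No

Start in {s0}.
Read 'a': s0→∅; now ∅.
The set is empty and remains empty for the remaining 6 symbols.
The final set ∅ contains no accepting state.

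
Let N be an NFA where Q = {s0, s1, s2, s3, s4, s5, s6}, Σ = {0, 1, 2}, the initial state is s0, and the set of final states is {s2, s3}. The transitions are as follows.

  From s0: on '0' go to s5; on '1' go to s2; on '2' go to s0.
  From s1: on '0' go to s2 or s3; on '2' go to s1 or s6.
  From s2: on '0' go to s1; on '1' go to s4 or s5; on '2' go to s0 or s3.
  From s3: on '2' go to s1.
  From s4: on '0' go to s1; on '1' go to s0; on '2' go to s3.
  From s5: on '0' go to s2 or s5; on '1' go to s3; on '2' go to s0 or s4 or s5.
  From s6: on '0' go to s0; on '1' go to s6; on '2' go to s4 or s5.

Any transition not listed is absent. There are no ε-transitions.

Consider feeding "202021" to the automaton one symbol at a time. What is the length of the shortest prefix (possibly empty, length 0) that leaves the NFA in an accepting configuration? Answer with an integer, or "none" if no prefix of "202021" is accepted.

Start in {s0}.
Read '2': s0→{s0}; now {s0}.
Read '0': s0→{s5}; now {s5}.
Read '2': s5→{s0, s4, s5}; now {s0, s4, s5}.
Read '0': s0→{s5}, s4→{s1}, s5→{s2, s5}; now {s1, s2, s5}.
None of the earlier sets intersect F, but {s1, s2, s5} does.

4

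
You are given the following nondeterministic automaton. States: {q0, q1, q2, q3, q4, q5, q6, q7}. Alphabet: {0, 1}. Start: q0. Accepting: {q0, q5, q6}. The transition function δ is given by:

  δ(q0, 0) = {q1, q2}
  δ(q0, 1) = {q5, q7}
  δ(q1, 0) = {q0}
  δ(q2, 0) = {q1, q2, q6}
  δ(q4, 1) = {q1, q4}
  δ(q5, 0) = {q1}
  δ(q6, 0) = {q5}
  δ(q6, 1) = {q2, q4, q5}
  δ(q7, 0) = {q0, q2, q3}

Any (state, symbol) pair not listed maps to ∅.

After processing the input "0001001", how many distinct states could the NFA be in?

4

Start in {q0}.
Read '0': q0→{q1, q2}; now {q1, q2}.
Read '0': q1→{q0}, q2→{q1, q2, q6}; now {q0, q1, q2, q6}.
Read '0': q0→{q1, q2}, q1→{q0}, q2→{q1, q2, q6}, q6→{q5}; now {q0, q1, q2, q5, q6}.
Read '1': q0→{q5, q7}, q1→∅, q2→∅, q5→∅, q6→{q2, q4, q5}; now {q2, q4, q5, q7}.
Read '0': q2→{q1, q2, q6}, q4→∅, q5→{q1}, q7→{q0, q2, q3}; now {q0, q1, q2, q3, q6}.
Read '0': q0→{q1, q2}, q1→{q0}, q2→{q1, q2, q6}, q3→∅, q6→{q5}; now {q0, q1, q2, q5, q6}.
Read '1': q0→{q5, q7}, q1→∅, q2→∅, q5→∅, q6→{q2, q4, q5}; now {q2, q4, q5, q7}.
That set has 4 states.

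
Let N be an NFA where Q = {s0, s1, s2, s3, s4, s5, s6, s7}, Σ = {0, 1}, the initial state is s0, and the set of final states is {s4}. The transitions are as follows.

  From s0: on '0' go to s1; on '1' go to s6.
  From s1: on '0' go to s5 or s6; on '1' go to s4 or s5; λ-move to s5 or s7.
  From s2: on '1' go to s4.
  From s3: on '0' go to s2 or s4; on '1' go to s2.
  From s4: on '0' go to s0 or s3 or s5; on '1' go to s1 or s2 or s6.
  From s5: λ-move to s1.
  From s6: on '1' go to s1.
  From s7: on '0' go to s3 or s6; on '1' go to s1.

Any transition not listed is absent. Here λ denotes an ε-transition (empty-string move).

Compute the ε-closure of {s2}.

Begin with {s2}.
No ε-moves leave this set, so the closure equals the set itself.

{s2}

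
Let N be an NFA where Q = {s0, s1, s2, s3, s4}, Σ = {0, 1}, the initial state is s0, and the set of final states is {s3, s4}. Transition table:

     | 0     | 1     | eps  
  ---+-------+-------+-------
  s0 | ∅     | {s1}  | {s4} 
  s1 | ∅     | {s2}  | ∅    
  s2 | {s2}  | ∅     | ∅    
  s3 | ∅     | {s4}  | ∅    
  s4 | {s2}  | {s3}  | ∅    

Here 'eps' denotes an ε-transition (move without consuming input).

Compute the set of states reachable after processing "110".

{s2}

Start: ε-closure({s0}) = {s0, s4}.
Read '1': {s0, s4} → {s1, s3}.
Read '1': {s1, s3} → {s2, s4}.
Read '0': {s2, s4} → {s2}.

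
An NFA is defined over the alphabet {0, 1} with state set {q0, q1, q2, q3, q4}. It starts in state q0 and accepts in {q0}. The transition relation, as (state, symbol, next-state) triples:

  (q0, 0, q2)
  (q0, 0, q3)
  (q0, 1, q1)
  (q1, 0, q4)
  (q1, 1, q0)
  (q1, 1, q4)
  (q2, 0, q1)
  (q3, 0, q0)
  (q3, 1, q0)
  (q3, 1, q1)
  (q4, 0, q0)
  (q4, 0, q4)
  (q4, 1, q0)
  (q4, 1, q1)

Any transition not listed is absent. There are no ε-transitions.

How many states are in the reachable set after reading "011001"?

3

Start in {q0}.
Read '0': {q0} → {q2, q3}.
Read '1': {q2, q3} → {q0, q1}.
Read '1': {q0, q1} → {q0, q1, q4}.
Read '0': {q0, q1, q4} → {q0, q2, q3, q4}.
Read '0': {q0, q2, q3, q4} → {q0, q1, q2, q3, q4}.
Read '1': {q0, q1, q2, q3, q4} → {q0, q1, q4}.
That set has 3 states.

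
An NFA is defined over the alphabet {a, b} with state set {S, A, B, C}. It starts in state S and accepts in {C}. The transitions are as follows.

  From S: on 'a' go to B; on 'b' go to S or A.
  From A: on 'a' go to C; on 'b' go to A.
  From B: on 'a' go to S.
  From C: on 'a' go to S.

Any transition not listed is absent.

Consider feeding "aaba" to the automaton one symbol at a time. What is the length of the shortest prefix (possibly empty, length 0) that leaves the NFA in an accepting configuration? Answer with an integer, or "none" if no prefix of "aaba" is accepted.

4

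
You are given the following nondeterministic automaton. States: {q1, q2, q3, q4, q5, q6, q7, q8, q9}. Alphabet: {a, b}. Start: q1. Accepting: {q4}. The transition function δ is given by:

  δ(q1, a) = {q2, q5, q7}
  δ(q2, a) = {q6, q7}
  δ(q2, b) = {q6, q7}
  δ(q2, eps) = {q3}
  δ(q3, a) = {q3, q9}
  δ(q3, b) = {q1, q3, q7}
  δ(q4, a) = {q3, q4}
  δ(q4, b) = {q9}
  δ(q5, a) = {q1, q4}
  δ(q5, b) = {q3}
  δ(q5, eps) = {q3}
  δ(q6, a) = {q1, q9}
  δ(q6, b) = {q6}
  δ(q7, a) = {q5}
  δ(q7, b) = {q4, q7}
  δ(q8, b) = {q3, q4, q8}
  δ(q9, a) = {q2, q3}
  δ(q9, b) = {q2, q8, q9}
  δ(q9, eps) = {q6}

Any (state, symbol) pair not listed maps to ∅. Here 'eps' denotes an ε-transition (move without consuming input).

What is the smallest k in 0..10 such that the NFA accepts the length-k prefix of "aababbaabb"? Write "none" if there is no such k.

Start in {q1}.
Read 'a': q1→{q2, q5, q7}; union {q2, q5, q7}; ε-closure = {q2, q3, q5, q7}.
Read 'a': q2→{q6, q7}, q3→{q3, q9}, q5→{q1, q4}, q7→{q5}; now {q1, q3, q4, q5, q6, q7, q9}.
None of the earlier sets intersect F, but {q1, q3, q4, q5, q6, q7, q9} does.

2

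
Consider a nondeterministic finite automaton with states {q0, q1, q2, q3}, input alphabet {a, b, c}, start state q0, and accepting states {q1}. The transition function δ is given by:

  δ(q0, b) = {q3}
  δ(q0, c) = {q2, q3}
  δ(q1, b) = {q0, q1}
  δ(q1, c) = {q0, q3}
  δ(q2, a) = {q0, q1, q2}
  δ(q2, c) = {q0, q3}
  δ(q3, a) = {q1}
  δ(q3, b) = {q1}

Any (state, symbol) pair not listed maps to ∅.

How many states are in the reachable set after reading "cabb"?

Start in {q0}.
Read 'c': q0→{q2, q3}; now {q2, q3}.
Read 'a': q2→{q0, q1, q2}, q3→{q1}; now {q0, q1, q2}.
Read 'b': q0→{q3}, q1→{q0, q1}, q2→∅; now {q0, q1, q3}.
Read 'b': q0→{q3}, q1→{q0, q1}, q3→{q1}; now {q0, q1, q3}.
That set has 3 states.

3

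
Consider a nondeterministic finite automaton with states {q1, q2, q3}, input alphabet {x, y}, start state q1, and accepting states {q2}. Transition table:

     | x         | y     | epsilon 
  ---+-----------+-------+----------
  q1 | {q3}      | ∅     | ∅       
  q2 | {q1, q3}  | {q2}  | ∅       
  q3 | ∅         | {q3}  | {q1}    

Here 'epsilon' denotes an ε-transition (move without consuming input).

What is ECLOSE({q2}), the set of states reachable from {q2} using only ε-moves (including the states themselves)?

{q2}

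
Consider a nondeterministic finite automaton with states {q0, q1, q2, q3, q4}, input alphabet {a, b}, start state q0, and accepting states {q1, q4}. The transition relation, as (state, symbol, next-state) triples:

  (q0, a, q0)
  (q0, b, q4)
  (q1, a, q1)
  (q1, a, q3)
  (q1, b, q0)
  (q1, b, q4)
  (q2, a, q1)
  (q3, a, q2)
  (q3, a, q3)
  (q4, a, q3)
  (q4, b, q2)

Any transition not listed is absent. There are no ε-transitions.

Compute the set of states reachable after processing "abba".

Start in {q0}.
Read 'a': q0→{q0}; now {q0}.
Read 'b': q0→{q4}; now {q4}.
Read 'b': q4→{q2}; now {q2}.
Read 'a': q2→{q1}; now {q1}.

{q1}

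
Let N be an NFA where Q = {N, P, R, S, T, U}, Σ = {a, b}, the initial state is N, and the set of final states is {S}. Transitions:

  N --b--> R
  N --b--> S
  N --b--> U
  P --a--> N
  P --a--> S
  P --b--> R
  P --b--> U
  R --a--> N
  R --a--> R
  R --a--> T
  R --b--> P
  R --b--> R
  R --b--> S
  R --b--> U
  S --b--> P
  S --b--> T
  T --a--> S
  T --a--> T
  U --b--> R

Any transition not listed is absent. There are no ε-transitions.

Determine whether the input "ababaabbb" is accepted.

No

Start in {N}.
Read 'a': N→∅; now ∅.
The set is empty and remains empty for the remaining 8 symbols.
The final set ∅ contains no accepting state.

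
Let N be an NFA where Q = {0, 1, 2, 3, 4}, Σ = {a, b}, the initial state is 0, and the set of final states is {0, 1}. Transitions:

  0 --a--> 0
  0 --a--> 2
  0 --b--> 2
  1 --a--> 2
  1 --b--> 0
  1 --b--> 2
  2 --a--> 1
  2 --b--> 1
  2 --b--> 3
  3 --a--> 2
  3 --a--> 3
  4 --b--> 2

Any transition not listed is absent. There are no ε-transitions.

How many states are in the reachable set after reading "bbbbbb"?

Start in {0}.
Read 'b': {0} → {2}.
Read 'b': {2} → {1, 3}.
Read 'b': {1, 3} → {0, 2}.
Read 'b': {0, 2} → {1, 2, 3}.
Read 'b': {1, 2, 3} → {0, 1, 2, 3}.
Read 'b': {0, 1, 2, 3} → {0, 1, 2, 3}.
That set has 4 states.

4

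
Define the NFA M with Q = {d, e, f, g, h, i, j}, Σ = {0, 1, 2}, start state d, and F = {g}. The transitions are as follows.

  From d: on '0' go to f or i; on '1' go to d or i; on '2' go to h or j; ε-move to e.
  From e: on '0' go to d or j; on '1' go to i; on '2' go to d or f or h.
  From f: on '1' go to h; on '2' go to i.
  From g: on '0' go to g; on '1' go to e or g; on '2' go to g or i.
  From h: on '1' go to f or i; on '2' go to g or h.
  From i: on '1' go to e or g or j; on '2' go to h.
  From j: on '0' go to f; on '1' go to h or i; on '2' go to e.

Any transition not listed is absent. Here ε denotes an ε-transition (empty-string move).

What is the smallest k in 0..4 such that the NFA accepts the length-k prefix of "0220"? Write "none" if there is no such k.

Start: ε-closure({d}) = {d, e}.
Read '0': d→{f, i}, e→{d, j}; union {d, f, i, j}; ε-closure = {d, e, f, i, j}.
Read '2': d→{h, j}, e→{d, f, h}, f→{i}, i→{h}, j→{e}; now {d, e, f, h, i, j}.
Read '2': d→{h, j}, e→{d, f, h}, f→{i}, h→{g, h}, i→{h}, j→{e}; now {d, e, f, g, h, i, j}.
None of the earlier sets intersect F, but {d, e, f, g, h, i, j} does.

3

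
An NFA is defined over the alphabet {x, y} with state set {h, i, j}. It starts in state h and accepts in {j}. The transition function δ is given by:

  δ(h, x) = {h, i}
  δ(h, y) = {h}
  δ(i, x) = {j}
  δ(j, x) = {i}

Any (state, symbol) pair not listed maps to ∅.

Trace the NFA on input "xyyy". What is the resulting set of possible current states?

{h}

Start in {h}.
Read 'x': {h} → {h, i}.
Read 'y': {h, i} → {h}.
Read 'y': {h} → {h}.
Read 'y': {h} → {h}.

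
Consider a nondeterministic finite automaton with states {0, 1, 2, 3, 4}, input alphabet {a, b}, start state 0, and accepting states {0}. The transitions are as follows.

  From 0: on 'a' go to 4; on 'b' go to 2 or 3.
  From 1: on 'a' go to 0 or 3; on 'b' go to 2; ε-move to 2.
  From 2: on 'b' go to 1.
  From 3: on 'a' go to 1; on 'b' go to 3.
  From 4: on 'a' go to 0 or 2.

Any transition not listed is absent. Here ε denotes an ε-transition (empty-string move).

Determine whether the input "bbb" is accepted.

No

Start in {0}.
Read 'b': {0} → {2, 3}.
Read 'b': {2, 3} → {1, 2, 3}.
Read 'b': {1, 2, 3} → {1, 2, 3}.
The final set {1, 2, 3} contains no accepting state.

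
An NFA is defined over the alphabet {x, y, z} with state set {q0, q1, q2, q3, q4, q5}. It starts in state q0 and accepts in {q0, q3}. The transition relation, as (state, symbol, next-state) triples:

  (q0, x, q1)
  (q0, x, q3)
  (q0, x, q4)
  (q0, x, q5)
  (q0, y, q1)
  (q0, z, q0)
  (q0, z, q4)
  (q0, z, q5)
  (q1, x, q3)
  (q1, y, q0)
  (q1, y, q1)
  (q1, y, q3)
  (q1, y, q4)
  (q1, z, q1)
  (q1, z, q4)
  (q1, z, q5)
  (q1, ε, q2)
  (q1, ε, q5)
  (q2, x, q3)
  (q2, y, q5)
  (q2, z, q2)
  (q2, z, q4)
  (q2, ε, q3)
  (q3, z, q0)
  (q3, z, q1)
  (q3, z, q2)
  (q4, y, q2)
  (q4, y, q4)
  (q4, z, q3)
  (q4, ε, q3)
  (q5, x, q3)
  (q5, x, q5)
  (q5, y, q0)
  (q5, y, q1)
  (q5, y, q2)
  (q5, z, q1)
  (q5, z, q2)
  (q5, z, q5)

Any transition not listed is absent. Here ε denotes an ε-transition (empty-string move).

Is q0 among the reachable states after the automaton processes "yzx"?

Start in {q0}.
Read 'y': {q0} → {q1, q2, q3, q5}.
Read 'z': {q1, q2, q3, q5} → {q0, q1, q2, q3, q4, q5}.
Read 'x': {q0, q1, q2, q3, q4, q5} → {q1, q2, q3, q4, q5}.
State q0 is not in {q1, q2, q3, q4, q5}.

No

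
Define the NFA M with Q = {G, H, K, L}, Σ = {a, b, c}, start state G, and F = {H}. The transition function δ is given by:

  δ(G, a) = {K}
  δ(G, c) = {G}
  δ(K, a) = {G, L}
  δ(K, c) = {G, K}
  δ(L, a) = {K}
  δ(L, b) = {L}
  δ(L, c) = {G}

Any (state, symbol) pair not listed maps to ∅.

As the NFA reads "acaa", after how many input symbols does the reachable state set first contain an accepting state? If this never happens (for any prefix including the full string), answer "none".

none

Start in {G}.
Read 'a': {G} → {K}.
Read 'c': {K} → {G, K}.
Read 'a': {G, K} → {G, K, L}.
Read 'a': {G, K, L} → {G, K, L}.
No reachable set along the way intersects F.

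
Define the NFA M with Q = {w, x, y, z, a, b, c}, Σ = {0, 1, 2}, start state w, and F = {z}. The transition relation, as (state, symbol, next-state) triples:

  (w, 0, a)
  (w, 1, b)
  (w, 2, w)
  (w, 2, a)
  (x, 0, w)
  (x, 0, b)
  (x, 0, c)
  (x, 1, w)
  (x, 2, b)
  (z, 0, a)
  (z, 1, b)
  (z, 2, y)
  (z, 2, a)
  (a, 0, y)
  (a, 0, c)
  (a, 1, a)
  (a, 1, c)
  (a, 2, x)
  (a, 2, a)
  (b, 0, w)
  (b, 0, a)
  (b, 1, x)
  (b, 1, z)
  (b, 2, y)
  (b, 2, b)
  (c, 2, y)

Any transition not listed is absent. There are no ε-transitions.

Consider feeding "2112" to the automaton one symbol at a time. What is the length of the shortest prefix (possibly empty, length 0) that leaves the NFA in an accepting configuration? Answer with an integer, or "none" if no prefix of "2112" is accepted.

3

Start in {w}.
Read '2': w→{w, a}; now {w, a}.
Read '1': w→{b}, a→{a, c}; now {a, b, c}.
Read '1': a→{a, c}, b→{x, z}, c→∅; now {x, z, a, c}.
None of the earlier sets intersect F, but {x, z, a, c} does.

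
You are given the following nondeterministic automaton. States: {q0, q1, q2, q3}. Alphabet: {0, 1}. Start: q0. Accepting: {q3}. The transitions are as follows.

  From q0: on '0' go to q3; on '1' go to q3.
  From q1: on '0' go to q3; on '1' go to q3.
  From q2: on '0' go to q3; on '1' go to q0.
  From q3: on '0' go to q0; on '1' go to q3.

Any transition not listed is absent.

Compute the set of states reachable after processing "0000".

{q0}

Start in {q0}.
Read '0': {q0} → {q3}.
Read '0': {q3} → {q0}.
Read '0': {q0} → {q3}.
Read '0': {q3} → {q0}.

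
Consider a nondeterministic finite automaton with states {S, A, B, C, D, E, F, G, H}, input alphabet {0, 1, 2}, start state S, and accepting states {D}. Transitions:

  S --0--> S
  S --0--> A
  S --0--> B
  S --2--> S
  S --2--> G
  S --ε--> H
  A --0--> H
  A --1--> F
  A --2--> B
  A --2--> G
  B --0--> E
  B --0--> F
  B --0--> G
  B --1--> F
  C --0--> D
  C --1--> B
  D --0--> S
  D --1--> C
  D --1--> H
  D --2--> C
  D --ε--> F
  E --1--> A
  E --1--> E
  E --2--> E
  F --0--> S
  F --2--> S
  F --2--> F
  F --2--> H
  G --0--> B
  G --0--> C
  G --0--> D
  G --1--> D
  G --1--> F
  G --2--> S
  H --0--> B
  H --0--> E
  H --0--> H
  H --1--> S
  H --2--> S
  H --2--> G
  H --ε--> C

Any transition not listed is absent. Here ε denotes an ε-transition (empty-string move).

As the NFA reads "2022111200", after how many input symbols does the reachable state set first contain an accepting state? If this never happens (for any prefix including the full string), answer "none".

Start: ε-closure({S}) = {S, C, H}.
Read '2': {S, C, H} → {S, C, G, H}.
Read '0': {S, C, G, H} → {S, A, B, C, D, E, F, H}.
None of the earlier sets intersect F, but {S, A, B, C, D, E, F, H} does.

2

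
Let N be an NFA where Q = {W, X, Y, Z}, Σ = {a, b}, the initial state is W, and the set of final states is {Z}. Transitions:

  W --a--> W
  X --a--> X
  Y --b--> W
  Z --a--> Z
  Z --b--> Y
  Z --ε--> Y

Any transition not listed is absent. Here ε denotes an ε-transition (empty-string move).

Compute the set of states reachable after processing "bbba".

∅

Start in {W}.
Read 'b': {W} → ∅.
The set is empty and remains empty for the remaining 3 symbols.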